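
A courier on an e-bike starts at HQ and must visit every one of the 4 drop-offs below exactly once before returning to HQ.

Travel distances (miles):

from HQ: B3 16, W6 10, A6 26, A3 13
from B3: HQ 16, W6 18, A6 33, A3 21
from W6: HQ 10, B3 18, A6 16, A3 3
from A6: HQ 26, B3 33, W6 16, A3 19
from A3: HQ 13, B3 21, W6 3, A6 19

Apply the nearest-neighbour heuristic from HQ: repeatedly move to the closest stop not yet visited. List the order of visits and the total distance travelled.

Total distance 81 miles via the nearest-neighbour route HQ → W6 → A3 → A6 → B3 → HQ.

From HQ: distances to unvisited — W6=10, A3=13, B3=16, A6=26. Nearest is W6 (10).
From W6: distances to unvisited — A3=3, A6=16, B3=18. Nearest is A3 (3).
From A3: distances to unvisited — A6=19, B3=21. Nearest is A6 (19).
From A6: distances to unvisited — B3=33. Nearest is B3 (33).
Return B3→HQ: 16.
Total = 10 + 3 + 19 + 33 + 16 = 81.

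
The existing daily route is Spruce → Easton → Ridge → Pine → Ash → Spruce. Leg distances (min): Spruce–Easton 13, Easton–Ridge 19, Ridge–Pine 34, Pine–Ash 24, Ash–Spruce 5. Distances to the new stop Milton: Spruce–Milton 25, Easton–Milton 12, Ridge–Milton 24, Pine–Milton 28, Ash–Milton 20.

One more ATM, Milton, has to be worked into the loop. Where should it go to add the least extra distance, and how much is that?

Adding 17 min by placing Milton on the Easton–Ridge leg.

Insertion cost between consecutive stops i–j is d(i,Milton) + d(Milton,j) − d(i,j):
  between Spruce and Easton: 25 + 12 − 13 = 24
  between Easton and Ridge: 12 + 24 − 19 = 17
  between Ridge and Pine: 24 + 28 − 34 = 18
  between Pine and Ash: 28 + 20 − 24 = 24
  between Ash and Spruce: 20 + 25 − 5 = 40
Cheapest insertion is between Easton and Ridge, adding 17.
New total = 95 + 17 = 112.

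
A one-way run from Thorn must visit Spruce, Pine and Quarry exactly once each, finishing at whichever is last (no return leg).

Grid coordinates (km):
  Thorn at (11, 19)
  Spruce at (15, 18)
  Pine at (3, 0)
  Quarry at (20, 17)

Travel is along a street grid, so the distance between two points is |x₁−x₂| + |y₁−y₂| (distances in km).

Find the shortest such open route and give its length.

There are 3! = 6 possible orderings.
Thorn - Spruce - Pine - Quarry: 5+30+34 = 69
Thorn - Spruce - Quarry - Pine: 5+6+34 = 45
Thorn - Pine - Spruce - Quarry: 27+30+6 = 63
Thorn - Pine - Quarry - Spruce: 27+34+6 = 67
Thorn - Quarry - Spruce - Pine: 11+6+30 = 47
Thorn - Quarry - Pine - Spruce: 11+34+30 = 75
The minimum is 45.
One shortest path: Thorn → Spruce → Quarry → Pine.

Shortest open route: 45 km.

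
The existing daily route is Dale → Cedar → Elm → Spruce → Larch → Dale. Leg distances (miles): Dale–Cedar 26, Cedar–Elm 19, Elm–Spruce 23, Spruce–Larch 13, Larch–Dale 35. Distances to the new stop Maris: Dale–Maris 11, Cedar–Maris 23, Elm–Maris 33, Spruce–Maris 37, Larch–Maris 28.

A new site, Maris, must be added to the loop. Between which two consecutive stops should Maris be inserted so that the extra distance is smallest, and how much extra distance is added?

Insertion cost between consecutive stops i–j is d(i,Maris) + d(Maris,j) − d(i,j):
  between Dale and Cedar: 11 + 23 − 26 = 8
  between Cedar and Elm: 23 + 33 − 19 = 37
  between Elm and Spruce: 33 + 37 − 23 = 47
  between Spruce and Larch: 37 + 28 − 13 = 52
  between Larch and Dale: 28 + 11 − 35 = 4
Cheapest insertion is between Larch and Dale, adding 4.
New total = 116 + 4 = 120.

+4 miles — insert Maris between Larch and Dale.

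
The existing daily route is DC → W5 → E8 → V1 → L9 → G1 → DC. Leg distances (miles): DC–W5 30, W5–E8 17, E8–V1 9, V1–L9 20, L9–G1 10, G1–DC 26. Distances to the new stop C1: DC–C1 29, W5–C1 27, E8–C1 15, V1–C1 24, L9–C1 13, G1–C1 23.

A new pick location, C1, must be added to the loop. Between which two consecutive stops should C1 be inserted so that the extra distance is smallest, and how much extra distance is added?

Adding 17 miles by placing C1 on the V1–L9 leg.

Insertion cost between consecutive stops i–j is d(i,C1) + d(C1,j) − d(i,j):
  between DC and W5: 29 + 27 − 30 = 26
  between W5 and E8: 27 + 15 − 17 = 25
  between E8 and V1: 15 + 24 − 9 = 30
  between V1 and L9: 24 + 13 − 20 = 17
  between L9 and G1: 13 + 23 − 10 = 26
  between G1 and DC: 23 + 29 − 26 = 26
Cheapest insertion is between V1 and L9, adding 17.
New total = 112 + 17 = 129.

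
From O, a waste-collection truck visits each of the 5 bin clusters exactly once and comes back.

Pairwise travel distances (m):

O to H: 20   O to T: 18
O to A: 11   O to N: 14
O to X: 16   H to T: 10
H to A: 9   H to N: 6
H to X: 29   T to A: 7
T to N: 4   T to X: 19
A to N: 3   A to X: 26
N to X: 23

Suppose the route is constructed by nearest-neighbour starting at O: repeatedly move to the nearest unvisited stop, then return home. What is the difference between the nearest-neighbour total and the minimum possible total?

From O: A=11, N=14, X=16, T=18, H=20 → choose A (11).
From A: N=3, T=7, H=9, X=26 → choose N (3).
From N: T=4, H=6, X=23 → choose T (4).
From T: H=10, X=19 → choose H (10).
From H: X=29 → choose X (29).
NN route O → A → N → T → H → X → O costs 73.
Optimal: O → A → H → N → T → X → O costs 65 (by enumerating all 60 distinct tours).
Excess = 73 − 65 = 8.

8 m longer than the optimal tour.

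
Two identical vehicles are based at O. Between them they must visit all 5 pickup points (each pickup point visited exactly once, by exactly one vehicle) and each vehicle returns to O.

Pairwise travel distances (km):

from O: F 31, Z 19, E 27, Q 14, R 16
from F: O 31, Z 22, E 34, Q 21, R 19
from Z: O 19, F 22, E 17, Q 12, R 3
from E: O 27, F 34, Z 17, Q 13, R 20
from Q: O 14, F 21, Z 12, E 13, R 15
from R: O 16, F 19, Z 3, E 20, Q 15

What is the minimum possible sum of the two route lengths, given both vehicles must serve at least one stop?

Try each way of splitting the stops between the two vehicles (each non-empty) and, for each split, find the best tour for each vehicle:
  {F} + {Z, E, Q, R}: 62 + 63 = 125
  {Z} + {F, E, Q, R}: 38 + 96 = 134
  {F, Z} + {E, Q, R}: 72 + 63 = 135
  {E} + {F, Z, Q, R}: 54 + 76 = 130
  {F, E} + {Z, Q, R}: 92 + 45 = 137
  {Z, E} + {F, Q, R}: 63 + 70 = 133
  … (15 splits in total)
Best: vehicle 1 O → F → O = 62; vehicle 2 O → Q → E → Z → R → O = 63; combined 125.

Minimum combined distance: 125 km.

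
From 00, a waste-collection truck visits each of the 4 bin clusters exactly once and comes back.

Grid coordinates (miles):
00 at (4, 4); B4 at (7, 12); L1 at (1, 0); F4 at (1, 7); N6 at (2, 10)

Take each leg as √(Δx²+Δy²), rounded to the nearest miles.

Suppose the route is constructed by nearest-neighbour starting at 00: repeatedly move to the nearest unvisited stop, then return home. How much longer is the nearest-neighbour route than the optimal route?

1 miles longer than the optimal tour.

00: F4=4, L1=5, N6=6, B4=9 ⇒ F4
F4: N6=3, L1=7, B4=8 ⇒ N6
N6: B4=5, L1=10 ⇒ B4
B4: L1=13 ⇒ L1
NN route 00 → F4 → N6 → B4 → L1 → 00 costs 30.
Optimal: 00 → B4 → N6 → F4 → L1 → 00 costs 29 (by enumerating all 12 distinct tours).
Excess = 30 − 29 = 1.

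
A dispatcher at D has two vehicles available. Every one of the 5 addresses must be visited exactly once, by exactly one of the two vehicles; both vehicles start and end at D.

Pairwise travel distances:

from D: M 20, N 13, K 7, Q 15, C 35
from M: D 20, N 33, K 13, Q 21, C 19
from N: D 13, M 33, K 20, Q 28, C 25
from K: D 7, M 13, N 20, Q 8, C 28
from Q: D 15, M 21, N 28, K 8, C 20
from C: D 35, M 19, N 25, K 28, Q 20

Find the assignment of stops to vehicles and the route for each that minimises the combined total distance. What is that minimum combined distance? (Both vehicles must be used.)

Minimum combined distance: 100.

There are 2^4 − 1 = 15 ways to divide the 5 stops into two non-empty groups. For each, the best each vehicle can do is its own shortest tour through its group:
  {M} + {N, K, Q, C}: 40 + 73 = 113
  {N} + {M, K, Q, C}: 26 + 74 = 100
  {M, N} + {K, Q, C}: 66 + 70 = 136
  {K} + {M, N, Q, C}: 14 + 93 = 107
  {M, K} + {N, Q, C}: 40 + 73 = 113
  {N, K} + {M, Q, C}: 40 + 74 = 114
  … (15 splits in total)
Best: vehicle 1 D → N → D = 26; vehicle 2 D → M → C → Q → K → D = 74; combined 100.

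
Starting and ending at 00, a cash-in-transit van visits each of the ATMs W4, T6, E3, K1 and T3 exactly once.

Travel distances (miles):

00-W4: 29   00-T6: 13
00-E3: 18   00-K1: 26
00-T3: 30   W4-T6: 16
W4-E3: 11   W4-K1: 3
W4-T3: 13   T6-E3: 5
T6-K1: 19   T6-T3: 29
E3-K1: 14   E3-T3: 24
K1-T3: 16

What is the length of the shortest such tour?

Shortest round trip = 78 miles.

There are 60 distinct closed tours to check (reversals are equivalent).
00→W4→T6→E3→K1→T3→00: 29+16+5+14+16+30 = 110
00→W4→T6→E3→T3→K1→00: 29+16+5+24+16+26 = 116
00→W4→T6→K1→E3→T3→00: 29+16+19+14+24+30 = 132
00→W4→T6→K1→T3→E3→00: 29+16+19+16+24+18 = 122
00→W4→T6→T3→E3→K1→00: 29+16+29+24+14+26 = 138
00→W4→T6→T3→K1→E3→00: 29+16+29+16+14+18 = 122
00→W4→E3→T6→K1→T3→00: 29+11+5+19+16+30 = 110
00→W4→E3→T6→T3→K1→00: 29+11+5+29+16+26 = 116
00→W4→E3→K1→T6→T3→00: 29+11+14+19+29+30 = 132
00→W4→E3→K1→T3→T6→00: 29+11+14+16+29+13 = 112
00→W4→E3→T3→T6→K1→00: 29+11+24+29+19+26 = 138
00→W4→E3→T3→K1→T6→00: 29+11+24+16+19+13 = 112
00→W4→K1→T6→E3→T3→00: 29+3+19+5+24+30 = 110
00→W4→K1→T6→T3→E3→00: 29+3+19+29+24+18 = 122
… (46 more)
00→T6→E3→W4→K1→T3→00: 13+5+11+3+16+30 = 78  ← best
The minimum is 78.
One optimal route: 00 → T6 → E3 → W4 → K1 → T3 → 00 (or its reverse).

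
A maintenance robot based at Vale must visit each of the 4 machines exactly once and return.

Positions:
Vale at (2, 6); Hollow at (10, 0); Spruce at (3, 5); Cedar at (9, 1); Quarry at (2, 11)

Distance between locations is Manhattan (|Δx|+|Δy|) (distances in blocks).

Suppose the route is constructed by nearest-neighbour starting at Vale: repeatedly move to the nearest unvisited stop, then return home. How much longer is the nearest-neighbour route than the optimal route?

Vale: Spruce=2, Quarry=5, Cedar=12, Hollow=14 ⇒ Spruce
Spruce: Quarry=7, Cedar=10, Hollow=12 ⇒ Quarry
Quarry: Cedar=17, Hollow=19 ⇒ Cedar
Cedar: Hollow=2 ⇒ Hollow
NN route Vale → Spruce → Quarry → Cedar → Hollow → Vale costs 42.
Optimal: Vale → Hollow → Cedar → Spruce → Quarry → Vale costs 38 (by enumerating all 12 distinct tours).
Excess = 42 − 38 = 4.

4 blocks longer than the optimal tour.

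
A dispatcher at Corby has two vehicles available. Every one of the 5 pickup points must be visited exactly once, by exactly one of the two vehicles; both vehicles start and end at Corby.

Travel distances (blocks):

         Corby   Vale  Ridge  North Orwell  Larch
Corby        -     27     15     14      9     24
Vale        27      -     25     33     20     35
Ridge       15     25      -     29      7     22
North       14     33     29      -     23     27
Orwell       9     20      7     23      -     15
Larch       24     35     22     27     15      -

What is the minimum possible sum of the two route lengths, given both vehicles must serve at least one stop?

126 blocks — the smallest possible combined total.

Check every non-empty split of the stops between the two vehicles; for each half take its own optimal tour:
  {Vale} + {Ridge, North, Orwell, Larch}: 54 + 78 = 132
  {Ridge} + {Vale, North, Orwell, Larch}: 30 + 103 = 133
  {Vale, Ridge} + {North, Orwell, Larch}: 67 + 65 = 132
  {North} + {Vale, Ridge, Orwell, Larch}: 28 + 98 = 126
  {Vale, North} + {Ridge, Orwell, Larch}: 74 + 61 = 135
  {Ridge, North} + {Vale, Orwell, Larch}: 58 + 86 = 144
  … (15 splits in total)
Best: vehicle 1 Corby → North → Corby = 28; vehicle 2 Corby → Vale → Ridge → Orwell → Larch → Corby = 98; combined 126.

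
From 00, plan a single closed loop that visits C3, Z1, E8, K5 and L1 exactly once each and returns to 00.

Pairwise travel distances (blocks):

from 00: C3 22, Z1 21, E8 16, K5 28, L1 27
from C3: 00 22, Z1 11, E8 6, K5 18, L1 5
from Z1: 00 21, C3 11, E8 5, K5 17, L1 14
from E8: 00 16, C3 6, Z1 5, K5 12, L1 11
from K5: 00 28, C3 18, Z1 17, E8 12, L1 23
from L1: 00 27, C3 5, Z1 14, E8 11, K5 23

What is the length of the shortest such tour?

With 5 stops there are 5!/2 = 60 distinct round trips (a route and its reverse cost the same).
00 - C3 - Z1 - E8 - K5 - L1 - 00: 22+11+5+12+23+27 = 100
00 - C3 - Z1 - E8 - L1 - K5 - 00: 22+11+5+11+23+28 = 100
00 - C3 - Z1 - K5 - E8 - L1 - 00: 22+11+17+12+11+27 = 100
00 - C3 - Z1 - K5 - L1 - E8 - 00: 22+11+17+23+11+16 = 100
00 - C3 - Z1 - L1 - E8 - K5 - 00: 22+11+14+11+12+28 = 98
00 - C3 - Z1 - L1 - K5 - E8 - 00: 22+11+14+23+12+16 = 98
00 - C3 - E8 - Z1 - K5 - L1 - 00: 22+6+5+17+23+27 = 100
00 - C3 - E8 - Z1 - L1 - K5 - 00: 22+6+5+14+23+28 = 98
00 - C3 - E8 - K5 - Z1 - L1 - 00: 22+6+12+17+14+27 = 98
00 - C3 - E8 - K5 - L1 - Z1 - 00: 22+6+12+23+14+21 = 98
00 - C3 - E8 - L1 - Z1 - K5 - 00: 22+6+11+14+17+28 = 98
00 - C3 - E8 - L1 - K5 - Z1 - 00: 22+6+11+23+17+21 = 100
00 - C3 - K5 - Z1 - E8 - L1 - 00: 22+18+17+5+11+27 = 100
00 - C3 - K5 - Z1 - L1 - E8 - 00: 22+18+17+14+11+16 = 98
… (46 more)
00 - C3 - L1 - Z1 - E8 - K5 - 00: 22+5+14+5+12+28 = 86  ← best
The minimum is 86.
One optimal route: 00 → C3 → L1 → Z1 → E8 → K5 → 00 (or its reverse).

86 blocks — the shortest possible round trip.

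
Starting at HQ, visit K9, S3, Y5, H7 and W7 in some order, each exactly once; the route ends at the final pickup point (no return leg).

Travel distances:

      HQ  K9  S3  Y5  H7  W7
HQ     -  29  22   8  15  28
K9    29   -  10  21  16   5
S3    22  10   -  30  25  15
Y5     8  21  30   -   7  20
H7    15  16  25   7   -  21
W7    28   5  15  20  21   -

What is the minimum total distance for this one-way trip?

Minimum one-way distance = 51.

There are 5! = 120 possible orderings.
HQ→K9→S3→Y5→H7→W7: 29+10+30+7+21 = 97
HQ→K9→S3→Y5→W7→H7: 29+10+30+20+21 = 110
HQ→K9→S3→H7→Y5→W7: 29+10+25+7+20 = 91
HQ→K9→S3→H7→W7→Y5: 29+10+25+21+20 = 105
HQ→K9→S3→W7→Y5→H7: 29+10+15+20+7 = 81
HQ→K9→S3→W7→H7→Y5: 29+10+15+21+7 = 82
HQ→K9→Y5→S3→H7→W7: 29+21+30+25+21 = 126
HQ→K9→Y5→S3→W7→H7: 29+21+30+15+21 = 116
HQ→K9→Y5→H7→S3→W7: 29+21+7+25+15 = 97
HQ→K9→Y5→H7→W7→S3: 29+21+7+21+15 = 93
HQ→K9→Y5→W7→S3→H7: 29+21+20+15+25 = 110
HQ→K9→Y5→W7→H7→S3: 29+21+20+21+25 = 116
HQ→K9→H7→S3→Y5→W7: 29+16+25+30+20 = 120
HQ→K9→H7→S3→W7→Y5: 29+16+25+15+20 = 105
… (106 more)
HQ→Y5→H7→K9→W7→S3: 8+7+16+5+15 = 51  ← best
The minimum is 51.
One shortest path: HQ → Y5 → H7 → K9 → W7 → S3.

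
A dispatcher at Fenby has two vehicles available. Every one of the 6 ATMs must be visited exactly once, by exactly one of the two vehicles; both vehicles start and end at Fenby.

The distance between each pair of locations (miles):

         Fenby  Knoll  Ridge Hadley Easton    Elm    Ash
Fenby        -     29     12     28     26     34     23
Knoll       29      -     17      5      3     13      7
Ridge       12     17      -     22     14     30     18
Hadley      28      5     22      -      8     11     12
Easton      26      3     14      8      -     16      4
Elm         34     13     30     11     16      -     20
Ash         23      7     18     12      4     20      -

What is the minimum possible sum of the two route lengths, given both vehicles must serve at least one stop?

There are 2^5 − 1 = 31 ways to divide the 6 stops into two non-empty groups. For each, the best each vehicle can do is its own shortest tour through its group:
  {Knoll} + {Ridge, Hadley, Easton, Elm, Ash}: 58 + 87 = 145
  {Ridge} + {Knoll, Hadley, Easton, Elm, Ash}: 24 + 80 = 104
  {Knoll, Ridge} + {Hadley, Easton, Elm, Ash}: 58 + 80 = 138
  {Hadley} + {Knoll, Ridge, Easton, Elm, Ash}: 56 + 84 = 140
  {Knoll, Hadley} + {Ridge, Easton, Elm, Ash}: 62 + 84 = 146
  {Ridge, Hadley} + {Knoll, Easton, Elm, Ash}: 62 + 77 = 139
  … (31 splits in total)
Best: vehicle 1 Fenby → Ridge → Fenby = 24; vehicle 2 Fenby → Elm → Hadley → Knoll → Easton → Ash → Fenby = 80; combined 104.

Minimum combined distance: 104 miles.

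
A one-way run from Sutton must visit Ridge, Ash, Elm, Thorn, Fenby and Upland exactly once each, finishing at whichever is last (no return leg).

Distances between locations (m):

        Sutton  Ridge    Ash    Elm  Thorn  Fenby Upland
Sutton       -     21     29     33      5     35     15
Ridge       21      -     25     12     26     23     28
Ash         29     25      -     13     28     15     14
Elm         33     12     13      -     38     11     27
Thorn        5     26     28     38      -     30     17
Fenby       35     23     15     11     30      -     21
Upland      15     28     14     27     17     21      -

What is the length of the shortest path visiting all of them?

There are 6! = 720 possible orderings.
Sutton→Ridge→Ash→Elm→Thorn→Fenby→Upland: 21+25+13+38+30+21 = 148
Sutton→Ridge→Ash→Elm→Thorn→Upland→Fenby: 21+25+13+38+17+21 = 135
Sutton→Ridge→Ash→Elm→Fenby→Thorn→Upland: 21+25+13+11+30+17 = 117
Sutton→Ridge→Ash→Elm→Fenby→Upland→Thorn: 21+25+13+11+21+17 = 108
Sutton→Ridge→Ash→Elm→Upland→Thorn→Fenby: 21+25+13+27+17+30 = 133
Sutton→Ridge→Ash→Elm→Upland→Fenby→Thorn: 21+25+13+27+21+30 = 137
Sutton→Ridge→Ash→Thorn→Elm→Fenby→Upland: 21+25+28+38+11+21 = 144
Sutton→Ridge→Ash→Thorn→Elm→Upland→Fenby: 21+25+28+38+27+21 = 160
… (712 more)
Sutton→Thorn→Upland→Ash→Fenby→Elm→Ridge: 5+17+14+15+11+12 = 74  ← best
The minimum is 74.
One shortest path: Sutton → Thorn → Upland → Ash → Fenby → Elm → Ridge.

Minimum one-way distance = 74 m.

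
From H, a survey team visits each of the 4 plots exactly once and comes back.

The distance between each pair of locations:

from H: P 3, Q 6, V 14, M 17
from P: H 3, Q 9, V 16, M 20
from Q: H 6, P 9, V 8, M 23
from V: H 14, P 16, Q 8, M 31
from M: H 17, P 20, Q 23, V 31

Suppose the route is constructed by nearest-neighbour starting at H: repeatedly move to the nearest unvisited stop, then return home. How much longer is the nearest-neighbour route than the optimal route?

H: P=3, Q=6, V=14, M=17 ⇒ P
P: Q=9, V=16, M=20 ⇒ Q
Q: V=8, M=23 ⇒ V
V: M=31 ⇒ M
NN route H → P → Q → V → M → H costs 68.
Optimal: H → P → V → Q → M → H costs 67 (by enumerating all 12 distinct tours).
Excess = 68 − 67 = 1.

1 longer than the optimal tour.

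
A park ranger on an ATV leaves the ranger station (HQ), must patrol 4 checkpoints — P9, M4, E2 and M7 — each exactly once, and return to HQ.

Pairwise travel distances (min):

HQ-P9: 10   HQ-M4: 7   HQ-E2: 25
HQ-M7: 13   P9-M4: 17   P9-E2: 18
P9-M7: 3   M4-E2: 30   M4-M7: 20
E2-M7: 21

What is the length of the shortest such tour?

Minimum total distance: 71 min.

With 4 stops there are 4!/2 = 12 distinct round trips (a route and its reverse cost the same).
HQ - P9 - M4 - E2 - M7 - HQ: 10+17+30+21+13 = 91
HQ - P9 - M4 - M7 - E2 - HQ: 10+17+20+21+25 = 93
HQ - P9 - E2 - M4 - M7 - HQ: 10+18+30+20+13 = 91
HQ - P9 - E2 - M7 - M4 - HQ: 10+18+21+20+7 = 76
HQ - P9 - M7 - M4 - E2 - HQ: 10+3+20+30+25 = 88
HQ - P9 - M7 - E2 - M4 - HQ: 10+3+21+30+7 = 71
HQ - M4 - P9 - E2 - M7 - HQ: 7+17+18+21+13 = 76
HQ - M4 - P9 - M7 - E2 - HQ: 7+17+3+21+25 = 73
HQ - M4 - E2 - P9 - M7 - HQ: 7+30+18+3+13 = 71
HQ - M4 - M7 - P9 - E2 - HQ: 7+20+3+18+25 = 73
HQ - E2 - P9 - M4 - M7 - HQ: 25+18+17+20+13 = 93
HQ - E2 - M4 - P9 - M7 - HQ: 25+30+17+3+13 = 88
The minimum is 71.
One optimal route: HQ → P9 → M7 → E2 → M4 → HQ (or its reverse).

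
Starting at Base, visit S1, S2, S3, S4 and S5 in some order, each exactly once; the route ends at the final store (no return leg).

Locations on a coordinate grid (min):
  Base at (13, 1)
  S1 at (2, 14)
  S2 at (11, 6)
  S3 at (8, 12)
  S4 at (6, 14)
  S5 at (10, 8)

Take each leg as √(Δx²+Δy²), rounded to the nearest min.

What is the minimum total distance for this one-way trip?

Minimum one-way distance = 18 min.

There are 5! = 120 possible orderings.
Base → S1 → S2 → S3 → S4 → S5: 17+12+7+3+7 = 46
Base → S1 → S2 → S3 → S5 → S4: 17+12+7+4+7 = 47
Base → S1 → S2 → S4 → S3 → S5: 17+12+9+3+4 = 45
Base → S1 → S2 → S4 → S5 → S3: 17+12+9+7+4 = 49
Base → S1 → S2 → S5 → S3 → S4: 17+12+2+4+3 = 38
Base → S1 → S2 → S5 → S4 → S3: 17+12+2+7+3 = 41
Base → S1 → S3 → S2 → S4 → S5: 17+6+7+9+7 = 46
Base → S1 → S3 → S2 → S5 → S4: 17+6+7+2+7 = 39
Base → S1 → S3 → S4 → S2 → S5: 17+6+3+9+2 = 37
Base → S1 → S3 → S4 → S5 → S2: 17+6+3+7+2 = 35
Base → S1 → S3 → S5 → S2 → S4: 17+6+4+2+9 = 38
Base → S1 → S3 → S5 → S4 → S2: 17+6+4+7+9 = 43
Base → S1 → S4 → S2 → S3 → S5: 17+4+9+7+4 = 41
Base → S1 → S4 → S2 → S5 → S3: 17+4+9+2+4 = 36
… (106 more)
Base → S2 → S5 → S3 → S4 → S1: 5+2+4+3+4 = 18  ← best
The minimum is 18.
One shortest path: Base → S2 → S5 → S3 → S4 → S1.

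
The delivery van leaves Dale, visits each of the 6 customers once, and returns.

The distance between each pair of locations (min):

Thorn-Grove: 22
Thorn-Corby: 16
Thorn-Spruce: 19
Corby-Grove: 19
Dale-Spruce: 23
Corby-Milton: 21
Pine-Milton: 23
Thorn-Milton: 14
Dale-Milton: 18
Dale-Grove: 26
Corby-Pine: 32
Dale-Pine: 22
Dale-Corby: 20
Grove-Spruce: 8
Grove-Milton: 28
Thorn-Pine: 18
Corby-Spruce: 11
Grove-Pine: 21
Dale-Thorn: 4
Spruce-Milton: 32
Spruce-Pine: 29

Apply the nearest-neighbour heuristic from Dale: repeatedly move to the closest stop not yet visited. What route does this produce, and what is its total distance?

From Dale: distances to unvisited — Thorn=4, Milton=18, Corby=20, Pine=22, Spruce=23, Grove=26. Nearest is Thorn (4).
From Thorn: distances to unvisited — Milton=14, Corby=16, Pine=18, Spruce=19, Grove=22. Nearest is Milton (14).
From Milton: distances to unvisited — Corby=21, Pine=23, Grove=28, Spruce=32. Nearest is Corby (21).
From Corby: distances to unvisited — Spruce=11, Grove=19, Pine=32. Nearest is Spruce (11).
From Spruce: distances to unvisited — Grove=8, Pine=29. Nearest is Grove (8).
From Grove: distances to unvisited — Pine=21. Nearest is Pine (21).
Return Pine→Dale: 22.
Total = 4 + 14 + 21 + 11 + 8 + 21 + 22 = 101.

Nearest-neighbour total = 101 min; route Dale → Thorn → Milton → Corby → Spruce → Grove → Pine → Dale.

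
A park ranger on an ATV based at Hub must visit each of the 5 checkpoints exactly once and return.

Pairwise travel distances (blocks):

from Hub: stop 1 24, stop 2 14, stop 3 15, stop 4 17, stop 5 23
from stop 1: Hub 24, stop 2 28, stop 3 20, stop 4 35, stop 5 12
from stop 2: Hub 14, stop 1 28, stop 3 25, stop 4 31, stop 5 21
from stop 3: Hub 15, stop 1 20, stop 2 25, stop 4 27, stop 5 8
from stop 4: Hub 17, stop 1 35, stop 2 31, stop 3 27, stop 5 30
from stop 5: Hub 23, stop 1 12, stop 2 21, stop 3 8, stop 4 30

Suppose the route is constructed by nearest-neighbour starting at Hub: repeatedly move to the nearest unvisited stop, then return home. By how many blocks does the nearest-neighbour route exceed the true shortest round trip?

Excess over optimum: 9 blocks.

From Hub: stop 2=14, stop 3=15, stop 4=17, stop 5=23, stop 1=24 → choose stop 2 (14).
From stop 2: stop 5=21, stop 3=25, stop 1=28, stop 4=31 → choose stop 5 (21).
From stop 5: stop 3=8, stop 1=12, stop 4=30 → choose stop 3 (8).
From stop 3: stop 1=20, stop 4=27 → choose stop 1 (20).
From stop 1: stop 4=35 → choose stop 4 (35).
NN route Hub → stop 2 → stop 5 → stop 3 → stop 1 → stop 4 → Hub costs 115.
Optimal: Hub → stop 2 → stop 1 → stop 5 → stop 3 → stop 4 → Hub costs 106 (by enumerating all 60 distinct tours).
Excess = 115 − 106 = 9.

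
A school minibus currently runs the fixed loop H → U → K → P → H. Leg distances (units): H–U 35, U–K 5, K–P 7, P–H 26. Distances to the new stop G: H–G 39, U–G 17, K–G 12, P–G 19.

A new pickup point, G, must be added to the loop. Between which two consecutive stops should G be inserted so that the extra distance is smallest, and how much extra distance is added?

+21 — insert G between H and U.

Insertion cost between consecutive stops i–j is d(i,G) + d(G,j) − d(i,j):
  between H and U: 39 + 17 − 35 = 21
  between U and K: 17 + 12 − 5 = 24
  between K and P: 12 + 19 − 7 = 24
  between P and H: 19 + 39 − 26 = 32
Cheapest insertion is between H and U, adding 21.
New total = 73 + 21 = 94.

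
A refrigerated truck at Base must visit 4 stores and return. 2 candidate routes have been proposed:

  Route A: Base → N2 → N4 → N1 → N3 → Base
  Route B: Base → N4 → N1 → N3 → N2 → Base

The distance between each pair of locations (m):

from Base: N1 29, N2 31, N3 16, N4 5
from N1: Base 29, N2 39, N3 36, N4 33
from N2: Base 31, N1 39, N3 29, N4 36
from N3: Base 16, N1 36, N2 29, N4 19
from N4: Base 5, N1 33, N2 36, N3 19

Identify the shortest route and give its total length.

Route A: 31 + 36 + 33 + 36 + 16 = 152
Route B: 5 + 33 + 36 + 29 + 31 = 134

134 m — Route B is the shortest.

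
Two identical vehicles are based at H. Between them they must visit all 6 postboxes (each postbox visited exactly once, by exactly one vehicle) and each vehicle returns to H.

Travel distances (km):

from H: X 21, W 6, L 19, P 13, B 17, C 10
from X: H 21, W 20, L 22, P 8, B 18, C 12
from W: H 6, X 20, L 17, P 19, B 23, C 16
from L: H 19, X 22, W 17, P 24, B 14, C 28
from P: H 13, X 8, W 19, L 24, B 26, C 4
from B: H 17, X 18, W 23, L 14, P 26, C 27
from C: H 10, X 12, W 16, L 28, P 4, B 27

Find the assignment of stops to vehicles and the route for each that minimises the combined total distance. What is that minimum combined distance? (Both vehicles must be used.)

Check every non-empty split of the stops between the two vehicles; for each half take its own optimal tour:
  {X} + {W, L, P, B, C}: 42 + 77 = 119
  {W} + {X, L, P, B, C}: 12 + 73 = 85
  {X, W} + {L, P, B, C}: 47 + 69 = 116
  {L} + {X, W, P, B, C}: 38 + 69 = 107
  {X, L} + {W, P, B, C}: 62 + 69 = 131
  {W, L} + {X, P, B, C}: 42 + 57 = 99
  … (31 splits in total)
Best: vehicle 1 H → W → H = 12; vehicle 2 H → L → B → X → P → C → H = 73; combined 85.

85 km — the smallest possible combined total.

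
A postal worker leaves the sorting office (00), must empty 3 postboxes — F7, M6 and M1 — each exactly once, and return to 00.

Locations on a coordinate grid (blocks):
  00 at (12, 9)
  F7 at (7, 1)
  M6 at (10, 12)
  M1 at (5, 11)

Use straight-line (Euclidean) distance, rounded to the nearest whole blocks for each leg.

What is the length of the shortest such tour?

00 - F7 - M6 - M1 - 00: 9+11+5+7 = 32
00 - F7 - M1 - M6 - 00: 9+10+5+4 = 28
00 - M6 - F7 - M1 - 00: 4+11+10+7 = 32
The minimum is 28.
One optimal route: 00 → F7 → M1 → M6 → 00 (or its reverse).

28 blocks — the shortest possible round trip.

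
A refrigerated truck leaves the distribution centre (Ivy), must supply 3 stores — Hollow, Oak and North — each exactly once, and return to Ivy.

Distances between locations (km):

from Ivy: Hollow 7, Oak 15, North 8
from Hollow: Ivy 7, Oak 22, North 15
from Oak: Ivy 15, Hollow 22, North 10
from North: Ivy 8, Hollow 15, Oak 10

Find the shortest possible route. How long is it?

With 3 stops there are 3!/2 = 3 distinct round trips (a route and its reverse cost the same).
Ivy → Hollow → Oak → North → Ivy: 7+22+10+8 = 47
Ivy → Hollow → North → Oak → Ivy: 7+15+10+15 = 47
Ivy → Oak → Hollow → North → Ivy: 15+22+15+8 = 60
The minimum is 47.
One optimal route: Ivy → Hollow → Oak → North → Ivy (or its reverse).

Shortest round trip = 47 km.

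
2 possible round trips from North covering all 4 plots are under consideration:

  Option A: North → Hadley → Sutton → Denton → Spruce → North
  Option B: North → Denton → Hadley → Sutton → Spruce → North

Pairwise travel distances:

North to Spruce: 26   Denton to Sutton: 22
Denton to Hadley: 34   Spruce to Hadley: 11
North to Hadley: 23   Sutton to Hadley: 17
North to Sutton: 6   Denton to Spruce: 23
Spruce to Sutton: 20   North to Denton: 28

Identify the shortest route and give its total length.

Option A: 23 + 17 + 22 + 23 + 26 = 111
Option B: 28 + 34 + 17 + 20 + 26 = 125

Shortest is Option A, total 111.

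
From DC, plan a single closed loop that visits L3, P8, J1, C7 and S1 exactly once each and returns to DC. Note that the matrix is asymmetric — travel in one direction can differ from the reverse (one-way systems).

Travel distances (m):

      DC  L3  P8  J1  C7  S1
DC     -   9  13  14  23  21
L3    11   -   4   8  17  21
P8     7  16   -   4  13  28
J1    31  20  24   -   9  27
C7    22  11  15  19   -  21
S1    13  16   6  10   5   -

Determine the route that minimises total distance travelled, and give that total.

Minimum total distance: 60 m.

DC-L3-P8-J1-C7-S1-DC: 9+4+4+9+21+13 = 60
DC-L3-P8-J1-S1-C7-DC: 9+4+4+27+5+22 = 71
DC-L3-P8-C7-J1-S1-DC: 9+4+13+19+27+13 = 85
DC-L3-P8-C7-S1-J1-DC: 9+4+13+21+10+31 = 88
DC-L3-P8-S1-J1-C7-DC: 9+4+28+10+9+22 = 82
DC-L3-P8-S1-C7-J1-DC: 9+4+28+5+19+31 = 96
DC-L3-J1-P8-C7-S1-DC: 9+8+24+13+21+13 = 88
DC-L3-J1-P8-S1-C7-DC: 9+8+24+28+5+22 = 96
DC-L3-J1-C7-P8-S1-DC: 9+8+9+15+28+13 = 82
DC-L3-J1-C7-S1-P8-DC: 9+8+9+21+6+7 = 60
DC-L3-J1-S1-P8-C7-DC: 9+8+27+6+13+22 = 85
DC-L3-J1-S1-C7-P8-DC: 9+8+27+5+15+7 = 71
DC-L3-C7-P8-J1-S1-DC: 9+17+15+4+27+13 = 85
DC-L3-C7-P8-S1-J1-DC: 9+17+15+28+10+31 = 110
… (106 more)
The minimum is 60.
One optimal route: DC → L3 → P8 → J1 → C7 → S1 → DC.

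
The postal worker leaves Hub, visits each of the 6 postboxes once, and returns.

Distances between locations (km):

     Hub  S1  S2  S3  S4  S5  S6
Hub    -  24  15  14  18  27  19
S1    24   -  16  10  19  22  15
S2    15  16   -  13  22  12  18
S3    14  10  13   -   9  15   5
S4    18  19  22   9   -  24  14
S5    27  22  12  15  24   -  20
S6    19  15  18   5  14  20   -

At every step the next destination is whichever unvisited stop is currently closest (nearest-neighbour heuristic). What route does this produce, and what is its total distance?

107 km along Hub → S3 → S6 → S4 → S1 → S2 → S5 → Hub.

From Hub: distances to unvisited — S3=14, S2=15, S4=18, S6=19, S1=24, S5=27. Nearest is S3 (14).
From S3: distances to unvisited — S6=5, S4=9, S1=10, S2=13, S5=15. Nearest is S6 (5).
From S6: distances to unvisited — S4=14, S1=15, S2=18, S5=20. Nearest is S4 (14).
From S4: distances to unvisited — S1=19, S2=22, S5=24. Nearest is S1 (19).
From S1: distances to unvisited — S2=16, S5=22. Nearest is S2 (16).
From S2: distances to unvisited — S5=12. Nearest is S5 (12).
Return S5→Hub: 27.
Total = 14 + 5 + 14 + 19 + 16 + 12 + 27 = 107.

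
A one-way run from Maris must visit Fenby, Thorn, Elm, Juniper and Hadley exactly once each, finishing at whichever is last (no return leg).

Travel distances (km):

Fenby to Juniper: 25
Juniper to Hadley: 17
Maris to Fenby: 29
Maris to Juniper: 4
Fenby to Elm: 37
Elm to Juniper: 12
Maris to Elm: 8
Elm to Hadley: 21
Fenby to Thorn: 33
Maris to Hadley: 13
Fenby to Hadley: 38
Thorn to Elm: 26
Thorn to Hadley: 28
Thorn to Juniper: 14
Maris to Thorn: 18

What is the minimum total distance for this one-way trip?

93 km — the minimum one-way total.

There are 5! = 120 possible orderings.
Maris - Fenby - Thorn - Elm - Juniper - Hadley: 29+33+26+12+17 = 117
Maris - Fenby - Thorn - Elm - Hadley - Juniper: 29+33+26+21+17 = 126
Maris - Fenby - Thorn - Juniper - Elm - Hadley: 29+33+14+12+21 = 109
Maris - Fenby - Thorn - Juniper - Hadley - Elm: 29+33+14+17+21 = 114
Maris - Fenby - Thorn - Hadley - Elm - Juniper: 29+33+28+21+12 = 123
Maris - Fenby - Thorn - Hadley - Juniper - Elm: 29+33+28+17+12 = 119
Maris - Fenby - Elm - Thorn - Juniper - Hadley: 29+37+26+14+17 = 123
Maris - Fenby - Elm - Thorn - Hadley - Juniper: 29+37+26+28+17 = 137
Maris - Fenby - Elm - Juniper - Thorn - Hadley: 29+37+12+14+28 = 120
Maris - Fenby - Elm - Juniper - Hadley - Thorn: 29+37+12+17+28 = 123
Maris - Fenby - Elm - Hadley - Thorn - Juniper: 29+37+21+28+14 = 129
Maris - Fenby - Elm - Hadley - Juniper - Thorn: 29+37+21+17+14 = 118
Maris - Fenby - Juniper - Thorn - Elm - Hadley: 29+25+14+26+21 = 115
Maris - Fenby - Juniper - Thorn - Hadley - Elm: 29+25+14+28+21 = 117
… (106 more)
Maris - Elm - Hadley - Juniper - Thorn - Fenby: 8+21+17+14+33 = 93  ← best
The minimum is 93.
One shortest path: Maris → Elm → Hadley → Juniper → Thorn → Fenby.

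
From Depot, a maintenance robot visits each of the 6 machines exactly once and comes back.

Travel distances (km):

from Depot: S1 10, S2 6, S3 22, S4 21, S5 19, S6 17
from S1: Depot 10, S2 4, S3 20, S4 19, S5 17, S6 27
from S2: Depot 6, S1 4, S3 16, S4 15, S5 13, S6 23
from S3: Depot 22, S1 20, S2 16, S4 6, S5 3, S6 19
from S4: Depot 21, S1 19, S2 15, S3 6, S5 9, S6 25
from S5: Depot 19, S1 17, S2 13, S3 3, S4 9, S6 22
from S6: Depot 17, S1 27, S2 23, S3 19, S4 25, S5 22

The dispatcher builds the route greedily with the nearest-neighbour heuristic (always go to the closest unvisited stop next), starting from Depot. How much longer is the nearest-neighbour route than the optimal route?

The nearest-neighbour route is 1 km longer than optimal.

From Depot: S2=6, S1=10, S6=17, S5=19, S4=21, S3=22 → choose S2 (6).
From S2: S1=4, S5=13, S4=15, S3=16, S6=23 → choose S1 (4).
From S1: S5=17, S4=19, S3=20, S6=27 → choose S5 (17).
From S5: S3=3, S4=9, S6=22 → choose S3 (3).
From S3: S4=6, S6=19 → choose S4 (6).
From S4: S6=25 → choose S6 (25).
NN route Depot → S2 → S1 → S5 → S3 → S4 → S6 → Depot costs 78.
Optimal: Depot → S1 → S2 → S4 → S3 → S5 → S6 → Depot costs 77 (by enumerating all 360 distinct tours).
Excess = 78 − 77 = 1.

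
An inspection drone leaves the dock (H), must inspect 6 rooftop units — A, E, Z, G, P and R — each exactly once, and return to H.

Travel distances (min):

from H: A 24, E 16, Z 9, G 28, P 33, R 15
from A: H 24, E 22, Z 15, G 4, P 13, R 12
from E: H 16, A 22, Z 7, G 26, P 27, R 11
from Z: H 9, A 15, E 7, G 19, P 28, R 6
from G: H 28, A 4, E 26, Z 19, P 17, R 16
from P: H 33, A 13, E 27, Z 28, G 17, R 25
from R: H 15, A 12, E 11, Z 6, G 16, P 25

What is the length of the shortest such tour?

Shortest round trip = 91 min.

H→A→E→Z→G→P→R→H: 24+22+7+19+17+25+15 = 129
H→A→E→Z→G→R→P→H: 24+22+7+19+16+25+33 = 146
H→A→E→Z→P→G→R→H: 24+22+7+28+17+16+15 = 129
H→A→E→Z→P→R→G→H: 24+22+7+28+25+16+28 = 150
H→A→E→Z→R→G→P→H: 24+22+7+6+16+17+33 = 125
H→A→E→Z→R→P→G→H: 24+22+7+6+25+17+28 = 129
H→A→E→G→Z→P→R→H: 24+22+26+19+28+25+15 = 159
H→A→E→G→Z→R→P→H: 24+22+26+19+6+25+33 = 155
… (352 more)
H→E→P→A→G→R→Z→H: 16+27+13+4+16+6+9 = 91  ← best
The minimum is 91.
One optimal route: H → E → P → A → G → R → Z → H (or its reverse).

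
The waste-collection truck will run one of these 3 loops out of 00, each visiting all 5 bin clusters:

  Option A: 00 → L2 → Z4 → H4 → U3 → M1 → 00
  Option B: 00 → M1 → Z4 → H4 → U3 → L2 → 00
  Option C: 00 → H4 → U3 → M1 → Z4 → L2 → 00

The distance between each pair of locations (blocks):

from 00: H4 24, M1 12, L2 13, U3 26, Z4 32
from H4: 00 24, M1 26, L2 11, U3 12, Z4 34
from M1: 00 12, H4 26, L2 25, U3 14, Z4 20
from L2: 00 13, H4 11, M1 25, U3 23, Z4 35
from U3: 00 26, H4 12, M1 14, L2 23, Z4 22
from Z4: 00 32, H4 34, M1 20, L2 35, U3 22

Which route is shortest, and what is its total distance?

Option A: 13 + 35 + 34 + 12 + 14 + 12 = 120
Option B: 12 + 20 + 34 + 12 + 23 + 13 = 114
Option C: 24 + 12 + 14 + 20 + 35 + 13 = 118

Shortest is Option B, total 114 blocks.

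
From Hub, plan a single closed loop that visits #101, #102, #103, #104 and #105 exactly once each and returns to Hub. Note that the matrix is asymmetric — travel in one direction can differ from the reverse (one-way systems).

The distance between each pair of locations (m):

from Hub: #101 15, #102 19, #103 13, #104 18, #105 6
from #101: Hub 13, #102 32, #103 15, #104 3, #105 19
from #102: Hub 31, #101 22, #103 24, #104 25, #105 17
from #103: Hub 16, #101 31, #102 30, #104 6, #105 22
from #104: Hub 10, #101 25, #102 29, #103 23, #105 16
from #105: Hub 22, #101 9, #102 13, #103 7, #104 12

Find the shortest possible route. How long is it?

Hub→#101→#102→#103→#104→#105→Hub: 15+32+24+6+16+22 = 115
Hub→#101→#102→#103→#105→#104→Hub: 15+32+24+22+12+10 = 115
Hub→#101→#102→#104→#103→#105→Hub: 15+32+25+23+22+22 = 139
Hub→#101→#102→#104→#105→#103→Hub: 15+32+25+16+7+16 = 111
Hub→#101→#102→#105→#103→#104→Hub: 15+32+17+7+6+10 = 87
Hub→#101→#102→#105→#104→#103→Hub: 15+32+17+12+23+16 = 115
Hub→#101→#103→#102→#104→#105→Hub: 15+15+30+25+16+22 = 123
Hub→#101→#103→#102→#105→#104→Hub: 15+15+30+17+12+10 = 99
Hub→#101→#103→#104→#102→#105→Hub: 15+15+6+29+17+22 = 104
Hub→#101→#103→#104→#105→#102→Hub: 15+15+6+16+13+31 = 96
Hub→#101→#103→#105→#102→#104→Hub: 15+15+22+13+25+10 = 100
Hub→#101→#103→#105→#104→#102→Hub: 15+15+22+12+29+31 = 124
Hub→#101→#104→#102→#103→#105→Hub: 15+3+29+24+22+22 = 115
Hub→#101→#104→#102→#105→#103→Hub: 15+3+29+17+7+16 = 87
… (106 more)
Hub→#105→#102→#101→#103→#104→Hub: 6+13+22+15+6+10 = 72  ← best
The minimum is 72.
One optimal route: Hub → #105 → #102 → #101 → #103 → #104 → Hub.

Shortest round trip = 72 m.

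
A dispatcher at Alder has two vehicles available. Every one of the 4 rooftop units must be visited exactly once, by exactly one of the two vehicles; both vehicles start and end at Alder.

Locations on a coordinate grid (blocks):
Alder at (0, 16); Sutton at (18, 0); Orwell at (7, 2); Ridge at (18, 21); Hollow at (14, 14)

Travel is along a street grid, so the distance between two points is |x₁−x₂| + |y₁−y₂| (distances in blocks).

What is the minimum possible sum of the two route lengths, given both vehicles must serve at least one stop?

Check every non-empty split of the stops between the two vehicles; for each half take its own optimal tour:
  {Sutton} + {Orwell, Ridge, Hollow}: 68 + 74 = 142
  {Orwell} + {Sutton, Ridge, Hollow}: 42 + 78 = 120
  {Sutton, Orwell} + {Ridge, Hollow}: 68 + 50 = 118
  {Ridge} + {Sutton, Orwell, Hollow}: 46 + 68 = 114
  {Sutton, Ridge} + {Orwell, Hollow}: 78 + 56 = 134
  {Orwell, Ridge} + {Sutton, Hollow}: 74 + 68 = 142
  … (7 splits in total)
  {Sutton, Orwell, Ridge} + {Hollow}: 78 + 32 = 110  ← best
Best: vehicle 1 Alder → Orwell → Sutton → Ridge → Alder = 78; vehicle 2 Alder → Hollow → Alder = 32; combined 110.

110 blocks — the smallest possible combined total.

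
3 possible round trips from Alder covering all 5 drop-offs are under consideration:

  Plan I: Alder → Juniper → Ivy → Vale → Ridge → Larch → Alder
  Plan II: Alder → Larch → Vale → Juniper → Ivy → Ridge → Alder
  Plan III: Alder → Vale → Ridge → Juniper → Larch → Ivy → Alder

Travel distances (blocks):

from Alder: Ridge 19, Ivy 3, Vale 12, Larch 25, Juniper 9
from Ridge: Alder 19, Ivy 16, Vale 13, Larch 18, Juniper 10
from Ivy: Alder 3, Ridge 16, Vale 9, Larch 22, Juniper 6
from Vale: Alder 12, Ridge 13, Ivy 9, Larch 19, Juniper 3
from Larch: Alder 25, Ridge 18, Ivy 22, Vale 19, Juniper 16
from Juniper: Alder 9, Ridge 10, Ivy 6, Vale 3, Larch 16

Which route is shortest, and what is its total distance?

Shortest is Plan III, total 76 blocks.

Plan I: 9 + 6 + 9 + 13 + 18 + 25 = 80
Plan II: 25 + 19 + 3 + 6 + 16 + 19 = 88
Plan III: 12 + 13 + 10 + 16 + 22 + 3 = 76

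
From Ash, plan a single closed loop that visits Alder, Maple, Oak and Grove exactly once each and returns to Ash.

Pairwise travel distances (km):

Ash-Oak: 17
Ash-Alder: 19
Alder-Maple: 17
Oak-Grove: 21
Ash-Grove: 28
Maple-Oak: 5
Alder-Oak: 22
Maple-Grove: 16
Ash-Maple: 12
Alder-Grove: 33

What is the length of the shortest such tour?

Ash - Alder - Maple - Oak - Grove - Ash: 19+17+5+21+28 = 90
Ash - Alder - Maple - Grove - Oak - Ash: 19+17+16+21+17 = 90
Ash - Alder - Oak - Maple - Grove - Ash: 19+22+5+16+28 = 90
Ash - Alder - Oak - Grove - Maple - Ash: 19+22+21+16+12 = 90
Ash - Alder - Grove - Maple - Oak - Ash: 19+33+16+5+17 = 90
Ash - Alder - Grove - Oak - Maple - Ash: 19+33+21+5+12 = 90
Ash - Maple - Alder - Oak - Grove - Ash: 12+17+22+21+28 = 100
Ash - Maple - Alder - Grove - Oak - Ash: 12+17+33+21+17 = 100
Ash - Maple - Oak - Alder - Grove - Ash: 12+5+22+33+28 = 100
Ash - Maple - Grove - Alder - Oak - Ash: 12+16+33+22+17 = 100
Ash - Oak - Alder - Maple - Grove - Ash: 17+22+17+16+28 = 100
Ash - Oak - Maple - Alder - Grove - Ash: 17+5+17+33+28 = 100
The minimum is 90.
One optimal route: Ash → Alder → Maple → Oak → Grove → Ash (or its reverse).

90 km — the shortest possible round trip.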